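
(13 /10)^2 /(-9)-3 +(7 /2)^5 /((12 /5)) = 6210817 /28800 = 215.65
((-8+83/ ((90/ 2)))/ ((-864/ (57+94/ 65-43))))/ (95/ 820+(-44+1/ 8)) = -2850607/ 1133528175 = -0.00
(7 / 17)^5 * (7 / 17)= 117649 / 24137569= 0.00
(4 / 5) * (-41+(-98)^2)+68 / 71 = 2716232 / 355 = 7651.36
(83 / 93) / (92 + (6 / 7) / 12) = 0.01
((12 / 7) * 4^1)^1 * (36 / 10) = 864 / 35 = 24.69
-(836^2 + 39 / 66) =-15375725 / 22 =-698896.59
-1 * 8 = -8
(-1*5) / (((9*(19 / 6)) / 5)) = -50 / 57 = -0.88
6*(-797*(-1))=4782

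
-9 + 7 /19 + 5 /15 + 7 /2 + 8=3.20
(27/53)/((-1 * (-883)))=27/46799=0.00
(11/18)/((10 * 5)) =11/900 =0.01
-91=-91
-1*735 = -735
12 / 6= 2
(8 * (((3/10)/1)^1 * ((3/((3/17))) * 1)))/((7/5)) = 204/7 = 29.14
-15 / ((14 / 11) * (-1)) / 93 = 0.13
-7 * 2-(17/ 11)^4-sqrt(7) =-288495/ 14641-sqrt(7) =-22.35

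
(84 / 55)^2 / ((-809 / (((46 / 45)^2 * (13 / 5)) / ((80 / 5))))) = -1347892 / 2753128125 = -0.00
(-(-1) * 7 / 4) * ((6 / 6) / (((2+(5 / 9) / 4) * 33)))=3 / 121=0.02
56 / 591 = 0.09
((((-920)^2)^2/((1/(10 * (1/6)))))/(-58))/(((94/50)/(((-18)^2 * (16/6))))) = -12895073280000000/1363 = -9460802112986.06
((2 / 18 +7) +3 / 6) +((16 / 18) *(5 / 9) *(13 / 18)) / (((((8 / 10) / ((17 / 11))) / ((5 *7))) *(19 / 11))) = 597593 / 27702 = 21.57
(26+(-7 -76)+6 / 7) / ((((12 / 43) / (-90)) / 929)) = 235487565 / 14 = 16820540.36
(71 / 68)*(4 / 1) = 71 / 17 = 4.18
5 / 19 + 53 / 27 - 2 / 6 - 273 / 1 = -271.11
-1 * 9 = -9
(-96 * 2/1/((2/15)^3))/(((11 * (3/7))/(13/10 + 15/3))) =-1190700/11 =-108245.45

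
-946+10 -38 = -974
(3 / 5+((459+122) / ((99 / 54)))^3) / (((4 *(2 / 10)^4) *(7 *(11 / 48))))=317719170409500 / 102487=3100092405.96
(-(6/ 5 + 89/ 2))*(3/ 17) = -1371/ 170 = -8.06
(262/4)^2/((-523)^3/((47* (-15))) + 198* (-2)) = 12098505/571105948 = 0.02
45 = 45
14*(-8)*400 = -44800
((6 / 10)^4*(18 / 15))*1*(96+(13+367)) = 231336 / 3125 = 74.03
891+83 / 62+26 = 56937 / 62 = 918.34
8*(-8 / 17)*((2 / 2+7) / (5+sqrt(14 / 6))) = -4.61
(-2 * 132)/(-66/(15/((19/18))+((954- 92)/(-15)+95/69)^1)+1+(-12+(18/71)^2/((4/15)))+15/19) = 6941392999464/220692814241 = 31.45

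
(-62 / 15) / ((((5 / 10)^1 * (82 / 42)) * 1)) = -4.23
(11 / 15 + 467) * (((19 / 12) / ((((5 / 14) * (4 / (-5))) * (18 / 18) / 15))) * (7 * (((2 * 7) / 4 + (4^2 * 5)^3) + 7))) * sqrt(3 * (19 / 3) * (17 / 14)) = -119442833461 * sqrt(4522) / 12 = -669335917178.36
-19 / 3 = -6.33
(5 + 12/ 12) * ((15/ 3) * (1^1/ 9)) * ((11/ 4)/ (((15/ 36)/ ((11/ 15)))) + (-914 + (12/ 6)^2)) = -15086/ 5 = -3017.20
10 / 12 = 5 / 6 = 0.83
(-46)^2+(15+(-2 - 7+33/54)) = 38207/18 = 2122.61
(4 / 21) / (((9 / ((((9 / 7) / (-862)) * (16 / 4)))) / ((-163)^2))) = -212552 / 63357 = -3.35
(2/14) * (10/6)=5/21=0.24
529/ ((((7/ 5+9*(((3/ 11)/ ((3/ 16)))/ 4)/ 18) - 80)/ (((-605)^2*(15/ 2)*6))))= -111112307.41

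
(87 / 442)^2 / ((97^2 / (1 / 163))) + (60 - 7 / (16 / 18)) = 31235731103037 / 599246639576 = 52.13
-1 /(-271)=1 /271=0.00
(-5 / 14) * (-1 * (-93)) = -465 / 14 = -33.21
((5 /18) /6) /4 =5 /432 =0.01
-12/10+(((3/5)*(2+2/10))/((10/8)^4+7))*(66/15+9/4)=-81654/302125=-0.27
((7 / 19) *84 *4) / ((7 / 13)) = 4368 / 19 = 229.89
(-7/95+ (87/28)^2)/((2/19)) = 713567/7840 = 91.02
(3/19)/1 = 3/19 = 0.16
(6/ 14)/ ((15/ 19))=19/ 35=0.54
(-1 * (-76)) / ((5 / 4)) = 304 / 5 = 60.80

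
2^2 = 4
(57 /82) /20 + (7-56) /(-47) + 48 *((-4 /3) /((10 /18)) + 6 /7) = -39376999 /539560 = -72.98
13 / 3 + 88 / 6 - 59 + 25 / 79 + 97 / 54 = -37.89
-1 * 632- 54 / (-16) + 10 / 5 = -5013 / 8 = -626.62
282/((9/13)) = 1222/3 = 407.33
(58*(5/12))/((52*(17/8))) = 145/663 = 0.22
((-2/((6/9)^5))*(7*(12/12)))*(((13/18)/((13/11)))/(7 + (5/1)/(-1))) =-2079/64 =-32.48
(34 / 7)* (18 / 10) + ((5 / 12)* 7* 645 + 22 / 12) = 794567 / 420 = 1891.83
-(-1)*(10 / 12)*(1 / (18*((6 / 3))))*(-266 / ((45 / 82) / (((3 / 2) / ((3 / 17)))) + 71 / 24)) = -927010 / 455103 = -2.04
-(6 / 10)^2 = -9 / 25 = -0.36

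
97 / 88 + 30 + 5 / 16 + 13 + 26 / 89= 44.71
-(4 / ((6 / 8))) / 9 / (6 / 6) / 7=-0.08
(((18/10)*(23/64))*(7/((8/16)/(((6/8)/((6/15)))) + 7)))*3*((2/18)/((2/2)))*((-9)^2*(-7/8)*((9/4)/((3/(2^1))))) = -2464749/111616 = -22.08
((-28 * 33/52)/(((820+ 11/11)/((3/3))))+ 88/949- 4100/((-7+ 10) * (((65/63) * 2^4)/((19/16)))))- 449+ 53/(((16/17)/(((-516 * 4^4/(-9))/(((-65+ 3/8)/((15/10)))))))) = -508671817135411/25779820352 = -19731.39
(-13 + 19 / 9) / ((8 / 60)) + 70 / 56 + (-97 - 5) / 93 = -30323 / 372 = -81.51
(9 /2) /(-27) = -1 /6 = -0.17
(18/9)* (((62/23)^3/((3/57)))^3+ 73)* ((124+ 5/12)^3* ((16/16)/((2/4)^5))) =309005384020691938110137414819/48631121859501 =6354066536104841.10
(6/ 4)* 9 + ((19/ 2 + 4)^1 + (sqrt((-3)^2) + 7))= 37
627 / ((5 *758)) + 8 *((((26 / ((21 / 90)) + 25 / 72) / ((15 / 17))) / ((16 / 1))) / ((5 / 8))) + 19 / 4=152228513 / 1432620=106.26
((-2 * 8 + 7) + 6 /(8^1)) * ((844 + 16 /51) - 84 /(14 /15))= -211585 /34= -6223.09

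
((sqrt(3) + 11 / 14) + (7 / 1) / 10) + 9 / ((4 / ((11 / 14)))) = sqrt(3) + 911 / 280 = 4.99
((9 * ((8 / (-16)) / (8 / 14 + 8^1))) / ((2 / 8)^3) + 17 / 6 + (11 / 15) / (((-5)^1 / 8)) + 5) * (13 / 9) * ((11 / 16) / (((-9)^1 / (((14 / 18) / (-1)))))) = -449449 / 194400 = -2.31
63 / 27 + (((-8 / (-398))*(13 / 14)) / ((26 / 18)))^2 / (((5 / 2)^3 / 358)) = 1700676683 / 727668375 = 2.34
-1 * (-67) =67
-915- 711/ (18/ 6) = -1152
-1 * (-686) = 686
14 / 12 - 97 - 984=-6479 / 6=-1079.83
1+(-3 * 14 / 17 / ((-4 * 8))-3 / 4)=89 / 272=0.33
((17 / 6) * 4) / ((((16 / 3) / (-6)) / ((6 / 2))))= -153 / 4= -38.25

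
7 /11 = 0.64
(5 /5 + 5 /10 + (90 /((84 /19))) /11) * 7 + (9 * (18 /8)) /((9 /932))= 23325 /11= 2120.45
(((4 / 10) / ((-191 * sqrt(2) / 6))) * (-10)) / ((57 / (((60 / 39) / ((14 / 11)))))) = 440 * sqrt(2) / 330239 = 0.00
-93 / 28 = -3.32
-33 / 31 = -1.06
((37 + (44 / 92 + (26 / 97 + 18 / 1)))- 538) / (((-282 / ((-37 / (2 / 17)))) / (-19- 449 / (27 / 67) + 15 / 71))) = 122486030691521 / 201010869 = 609350.29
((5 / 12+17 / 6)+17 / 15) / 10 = 263 / 600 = 0.44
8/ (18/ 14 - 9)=-1.04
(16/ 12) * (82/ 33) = 328/ 99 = 3.31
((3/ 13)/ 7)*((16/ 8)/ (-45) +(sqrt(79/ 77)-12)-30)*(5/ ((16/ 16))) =-1892/ 273 +15*sqrt(6083)/ 7007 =-6.76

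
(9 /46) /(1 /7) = 1.37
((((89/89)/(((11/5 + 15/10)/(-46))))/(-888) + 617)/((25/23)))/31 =116567519/6365850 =18.31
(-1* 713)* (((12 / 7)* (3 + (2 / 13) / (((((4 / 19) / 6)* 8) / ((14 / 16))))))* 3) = -18577215 / 1456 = -12759.08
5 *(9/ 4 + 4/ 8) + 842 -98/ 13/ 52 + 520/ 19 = 11340911/ 12844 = 882.97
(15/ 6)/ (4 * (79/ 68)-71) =-85/ 2256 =-0.04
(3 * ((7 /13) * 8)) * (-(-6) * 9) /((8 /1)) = 1134 /13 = 87.23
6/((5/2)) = 12/5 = 2.40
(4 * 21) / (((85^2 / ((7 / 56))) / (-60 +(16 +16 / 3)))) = -0.06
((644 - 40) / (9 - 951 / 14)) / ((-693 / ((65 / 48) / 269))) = 1963 / 26364690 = 0.00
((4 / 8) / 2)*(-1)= -0.25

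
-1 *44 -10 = -54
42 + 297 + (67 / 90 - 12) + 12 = 339.74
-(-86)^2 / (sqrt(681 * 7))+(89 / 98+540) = 53009 / 98 - 7396 * sqrt(4767) / 4767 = 433.79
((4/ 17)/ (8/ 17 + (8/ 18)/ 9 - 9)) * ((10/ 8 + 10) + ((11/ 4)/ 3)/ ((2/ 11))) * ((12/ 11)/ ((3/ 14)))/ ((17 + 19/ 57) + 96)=-13041/ 642235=-0.02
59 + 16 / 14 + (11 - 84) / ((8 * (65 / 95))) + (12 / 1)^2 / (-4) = 7867 / 728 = 10.81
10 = 10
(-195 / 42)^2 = 4225 / 196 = 21.56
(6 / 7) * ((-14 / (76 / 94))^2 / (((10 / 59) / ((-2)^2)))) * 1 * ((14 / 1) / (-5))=-153269256 / 9025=-16982.74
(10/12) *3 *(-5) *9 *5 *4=-2250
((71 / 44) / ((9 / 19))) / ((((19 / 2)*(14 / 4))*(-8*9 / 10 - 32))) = -355 / 135828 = -0.00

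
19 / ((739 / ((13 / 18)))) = 247 / 13302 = 0.02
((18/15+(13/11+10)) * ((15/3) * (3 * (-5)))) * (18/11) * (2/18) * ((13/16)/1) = -137.18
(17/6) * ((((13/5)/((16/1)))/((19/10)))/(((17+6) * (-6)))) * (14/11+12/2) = -1105/86526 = -0.01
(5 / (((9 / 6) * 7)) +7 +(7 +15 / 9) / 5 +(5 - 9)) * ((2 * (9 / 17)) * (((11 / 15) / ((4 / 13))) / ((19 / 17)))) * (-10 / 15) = -78221 / 9975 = -7.84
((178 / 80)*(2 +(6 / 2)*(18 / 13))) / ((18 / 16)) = 1424 / 117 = 12.17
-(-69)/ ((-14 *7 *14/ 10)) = -345/ 686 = -0.50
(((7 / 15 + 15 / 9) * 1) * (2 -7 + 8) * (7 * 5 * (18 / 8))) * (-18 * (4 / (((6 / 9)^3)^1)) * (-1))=122472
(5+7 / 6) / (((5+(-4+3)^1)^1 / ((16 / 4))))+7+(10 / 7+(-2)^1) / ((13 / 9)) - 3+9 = 10249 / 546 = 18.77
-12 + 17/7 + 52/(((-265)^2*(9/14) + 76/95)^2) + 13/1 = 239681856649864/69907207669327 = 3.43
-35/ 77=-5/ 11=-0.45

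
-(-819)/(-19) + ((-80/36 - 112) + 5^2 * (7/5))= -20918/171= -122.33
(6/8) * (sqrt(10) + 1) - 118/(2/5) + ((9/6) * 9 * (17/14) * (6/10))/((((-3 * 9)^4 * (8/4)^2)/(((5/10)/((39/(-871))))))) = -6486730619/22044960 + 3 * sqrt(10)/4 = -291.88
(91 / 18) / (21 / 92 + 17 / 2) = 4186 / 7227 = 0.58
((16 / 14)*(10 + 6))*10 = 1280 / 7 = 182.86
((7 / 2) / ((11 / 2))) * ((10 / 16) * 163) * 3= 194.49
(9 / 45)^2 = 1 / 25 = 0.04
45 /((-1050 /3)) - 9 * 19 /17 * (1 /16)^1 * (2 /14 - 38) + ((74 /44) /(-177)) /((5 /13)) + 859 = 467435527 /529584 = 882.65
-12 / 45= -4 / 15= -0.27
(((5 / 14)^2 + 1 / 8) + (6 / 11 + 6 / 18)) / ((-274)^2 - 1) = 2927 / 194234040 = 0.00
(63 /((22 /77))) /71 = 441 /142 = 3.11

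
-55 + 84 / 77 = -593 / 11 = -53.91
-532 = -532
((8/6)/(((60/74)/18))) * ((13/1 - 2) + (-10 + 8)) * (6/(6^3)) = 37/5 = 7.40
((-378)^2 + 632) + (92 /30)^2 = 32293216 /225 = 143525.40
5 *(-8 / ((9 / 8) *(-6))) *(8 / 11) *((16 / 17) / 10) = 2048 / 5049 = 0.41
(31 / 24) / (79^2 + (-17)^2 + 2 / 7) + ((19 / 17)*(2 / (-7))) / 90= -6560879 / 1958302080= -0.00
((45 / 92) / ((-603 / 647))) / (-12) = 3235 / 73968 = 0.04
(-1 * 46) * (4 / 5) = -184 / 5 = -36.80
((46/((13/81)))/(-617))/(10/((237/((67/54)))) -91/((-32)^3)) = -781276741632/92719463369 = -8.43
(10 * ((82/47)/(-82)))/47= -10/2209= -0.00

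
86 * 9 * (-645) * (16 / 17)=-7987680 / 17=-469863.53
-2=-2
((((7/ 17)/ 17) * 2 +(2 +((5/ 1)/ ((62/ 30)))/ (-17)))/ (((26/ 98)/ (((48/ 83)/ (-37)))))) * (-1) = 40165104/ 357670157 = 0.11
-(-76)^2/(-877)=6.59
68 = 68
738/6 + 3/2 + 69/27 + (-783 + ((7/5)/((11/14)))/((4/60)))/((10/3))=-49414/495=-99.83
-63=-63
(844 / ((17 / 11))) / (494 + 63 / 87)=269236 / 243899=1.10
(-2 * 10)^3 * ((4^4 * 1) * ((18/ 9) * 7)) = -28672000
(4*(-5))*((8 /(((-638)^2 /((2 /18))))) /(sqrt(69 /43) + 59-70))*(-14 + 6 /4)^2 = 0.00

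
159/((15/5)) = 53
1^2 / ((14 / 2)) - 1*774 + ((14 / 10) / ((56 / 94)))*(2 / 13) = -703881 / 910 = -773.50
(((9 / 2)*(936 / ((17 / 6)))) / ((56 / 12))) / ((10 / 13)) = 246402 / 595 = 414.12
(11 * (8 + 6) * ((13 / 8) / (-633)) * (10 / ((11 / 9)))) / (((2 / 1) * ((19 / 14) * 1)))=-9555 / 8018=-1.19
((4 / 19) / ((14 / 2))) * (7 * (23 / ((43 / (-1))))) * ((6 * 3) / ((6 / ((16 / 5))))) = -4416 / 4085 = -1.08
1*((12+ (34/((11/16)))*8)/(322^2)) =1121/285131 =0.00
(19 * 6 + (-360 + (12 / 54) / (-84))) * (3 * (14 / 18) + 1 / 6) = -464945 / 756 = -615.01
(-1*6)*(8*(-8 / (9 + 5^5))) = 192 / 1567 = 0.12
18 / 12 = 3 / 2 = 1.50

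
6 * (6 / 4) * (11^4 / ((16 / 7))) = 922383 / 16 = 57648.94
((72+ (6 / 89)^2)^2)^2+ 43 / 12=1269816587260210932455275 / 47239065668424972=26880645.70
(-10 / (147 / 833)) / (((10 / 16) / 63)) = -5712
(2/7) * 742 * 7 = 1484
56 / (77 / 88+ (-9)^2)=448 / 655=0.68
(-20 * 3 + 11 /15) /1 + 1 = -874 /15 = -58.27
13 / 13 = 1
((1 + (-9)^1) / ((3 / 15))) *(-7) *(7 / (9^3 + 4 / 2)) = 1960 / 731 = 2.68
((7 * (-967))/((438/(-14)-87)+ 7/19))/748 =900277/11730884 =0.08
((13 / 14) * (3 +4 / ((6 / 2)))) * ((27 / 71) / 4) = 1521 / 3976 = 0.38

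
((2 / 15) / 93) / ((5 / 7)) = 14 / 6975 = 0.00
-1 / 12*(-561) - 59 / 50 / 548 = 1280891 / 27400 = 46.75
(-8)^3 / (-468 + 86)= 256 / 191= 1.34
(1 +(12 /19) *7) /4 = 103 /76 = 1.36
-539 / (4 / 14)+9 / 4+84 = -7201 / 4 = -1800.25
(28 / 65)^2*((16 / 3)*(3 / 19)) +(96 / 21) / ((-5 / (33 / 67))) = -11070944 / 37648975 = -0.29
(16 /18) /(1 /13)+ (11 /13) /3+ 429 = 51578 /117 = 440.84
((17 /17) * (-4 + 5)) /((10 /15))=3 /2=1.50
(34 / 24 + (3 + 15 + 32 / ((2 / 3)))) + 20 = 1049 / 12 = 87.42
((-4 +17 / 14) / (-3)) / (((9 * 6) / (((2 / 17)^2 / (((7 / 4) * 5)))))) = 0.00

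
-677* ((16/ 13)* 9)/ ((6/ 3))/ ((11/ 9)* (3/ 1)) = -146232/ 143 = -1022.60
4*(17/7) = 68/7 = 9.71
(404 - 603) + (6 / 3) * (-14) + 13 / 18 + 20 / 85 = -69169 / 306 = -226.04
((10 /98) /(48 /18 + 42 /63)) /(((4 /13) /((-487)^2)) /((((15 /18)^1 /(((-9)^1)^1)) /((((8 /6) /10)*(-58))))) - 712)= -231239775 /5378328028304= -0.00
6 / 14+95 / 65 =172 / 91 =1.89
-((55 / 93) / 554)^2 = -3025 / 2654516484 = -0.00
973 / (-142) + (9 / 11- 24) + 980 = 1483847 / 1562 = 949.97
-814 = -814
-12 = -12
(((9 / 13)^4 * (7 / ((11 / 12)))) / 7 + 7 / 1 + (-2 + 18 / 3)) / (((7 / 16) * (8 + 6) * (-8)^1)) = -3534613 / 15394379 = -0.23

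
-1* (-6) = 6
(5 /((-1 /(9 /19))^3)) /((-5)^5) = 729 /4286875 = 0.00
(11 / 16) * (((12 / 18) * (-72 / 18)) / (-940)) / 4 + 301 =6790571 / 22560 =301.00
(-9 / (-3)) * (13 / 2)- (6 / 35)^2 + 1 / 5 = 48193 / 2450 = 19.67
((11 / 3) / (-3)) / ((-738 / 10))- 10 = -33155 / 3321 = -9.98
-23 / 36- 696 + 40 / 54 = -75157 / 108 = -695.90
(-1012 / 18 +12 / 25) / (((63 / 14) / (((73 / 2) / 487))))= -915566 / 986175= -0.93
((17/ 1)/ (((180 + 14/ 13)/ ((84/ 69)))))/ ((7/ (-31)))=-0.51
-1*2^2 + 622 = 618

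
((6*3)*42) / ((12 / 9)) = 567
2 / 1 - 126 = -124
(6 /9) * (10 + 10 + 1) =14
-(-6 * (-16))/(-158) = 48/79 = 0.61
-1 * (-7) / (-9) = -7 / 9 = -0.78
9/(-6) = -3/2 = -1.50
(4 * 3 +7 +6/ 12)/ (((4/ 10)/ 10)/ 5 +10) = 1625/ 834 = 1.95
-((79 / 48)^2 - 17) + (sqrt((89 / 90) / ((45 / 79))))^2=8308543 / 518400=16.03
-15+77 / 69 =-958 / 69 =-13.88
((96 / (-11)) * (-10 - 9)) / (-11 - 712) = -0.23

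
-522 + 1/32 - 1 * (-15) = -506.97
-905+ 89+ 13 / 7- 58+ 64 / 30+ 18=-89461 / 105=-852.01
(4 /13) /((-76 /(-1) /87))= 87 /247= 0.35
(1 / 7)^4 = 0.00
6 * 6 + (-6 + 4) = 34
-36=-36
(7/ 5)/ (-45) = -7/ 225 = -0.03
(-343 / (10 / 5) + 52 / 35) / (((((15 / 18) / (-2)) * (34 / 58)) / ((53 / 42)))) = 18291837 / 20825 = 878.36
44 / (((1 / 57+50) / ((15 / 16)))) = 9405 / 11404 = 0.82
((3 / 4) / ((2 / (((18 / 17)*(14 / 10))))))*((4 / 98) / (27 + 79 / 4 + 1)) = 54 / 113645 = 0.00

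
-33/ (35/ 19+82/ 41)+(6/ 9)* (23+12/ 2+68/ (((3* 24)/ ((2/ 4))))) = 11.06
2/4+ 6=6.50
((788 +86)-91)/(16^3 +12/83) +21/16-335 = -333.50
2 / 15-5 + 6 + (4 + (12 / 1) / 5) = 113 / 15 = 7.53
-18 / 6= -3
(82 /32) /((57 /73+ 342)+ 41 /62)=92783 /12435352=0.01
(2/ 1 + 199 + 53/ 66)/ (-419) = -13319/ 27654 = -0.48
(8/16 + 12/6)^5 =3125/32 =97.66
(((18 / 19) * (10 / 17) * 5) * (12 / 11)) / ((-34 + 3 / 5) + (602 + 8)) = 18000 / 3414433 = 0.01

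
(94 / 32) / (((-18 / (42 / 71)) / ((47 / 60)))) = -15463 / 204480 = -0.08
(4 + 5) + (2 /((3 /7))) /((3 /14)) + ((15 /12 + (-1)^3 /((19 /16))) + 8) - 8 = 21331 /684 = 31.19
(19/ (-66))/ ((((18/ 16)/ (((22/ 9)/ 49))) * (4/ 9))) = -38/ 1323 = -0.03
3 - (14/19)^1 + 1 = 62/19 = 3.26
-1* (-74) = 74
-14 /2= -7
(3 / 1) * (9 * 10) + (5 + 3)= 278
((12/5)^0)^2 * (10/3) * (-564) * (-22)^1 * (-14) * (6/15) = -231616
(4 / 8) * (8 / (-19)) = -4 / 19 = -0.21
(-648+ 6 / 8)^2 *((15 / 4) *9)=904894335 / 64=14138973.98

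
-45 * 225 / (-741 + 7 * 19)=10125 / 608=16.65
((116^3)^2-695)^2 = 5936027038444735593938641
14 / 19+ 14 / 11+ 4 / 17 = 7976 / 3553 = 2.24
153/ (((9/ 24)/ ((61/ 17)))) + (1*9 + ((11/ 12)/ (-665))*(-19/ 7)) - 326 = 3372191/ 2940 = 1147.00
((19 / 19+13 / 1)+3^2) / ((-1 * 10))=-23 / 10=-2.30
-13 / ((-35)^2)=-13 / 1225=-0.01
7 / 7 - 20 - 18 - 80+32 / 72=-1049 / 9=-116.56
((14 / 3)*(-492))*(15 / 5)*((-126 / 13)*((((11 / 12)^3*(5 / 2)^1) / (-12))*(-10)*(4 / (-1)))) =-66849475 / 156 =-428522.28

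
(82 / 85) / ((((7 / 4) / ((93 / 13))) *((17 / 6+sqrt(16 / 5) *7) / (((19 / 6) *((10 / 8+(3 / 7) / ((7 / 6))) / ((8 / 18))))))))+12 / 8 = 75765696 / 119407561+2480295492 *sqrt(5) / 1449948955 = 4.46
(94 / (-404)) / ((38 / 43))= -2021 / 7676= -0.26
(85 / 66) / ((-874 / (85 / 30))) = -1445 / 346104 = -0.00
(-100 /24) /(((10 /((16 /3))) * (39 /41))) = -820 /351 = -2.34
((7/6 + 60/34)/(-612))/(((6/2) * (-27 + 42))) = -299/2809080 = -0.00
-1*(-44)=44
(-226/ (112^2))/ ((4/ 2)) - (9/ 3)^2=-113009/ 12544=-9.01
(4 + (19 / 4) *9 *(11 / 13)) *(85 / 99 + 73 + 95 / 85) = 263600465 / 87516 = 3012.03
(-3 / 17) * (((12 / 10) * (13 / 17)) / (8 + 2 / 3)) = -27 / 1445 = -0.02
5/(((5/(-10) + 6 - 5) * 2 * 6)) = 5/6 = 0.83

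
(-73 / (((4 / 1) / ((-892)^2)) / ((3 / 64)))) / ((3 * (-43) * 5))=3630217 / 3440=1055.30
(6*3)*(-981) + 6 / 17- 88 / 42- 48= -17707.74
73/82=0.89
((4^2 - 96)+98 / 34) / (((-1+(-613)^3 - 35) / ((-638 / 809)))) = -836418 / 3167954493049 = -0.00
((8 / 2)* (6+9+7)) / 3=29.33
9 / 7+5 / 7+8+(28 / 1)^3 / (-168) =-120.67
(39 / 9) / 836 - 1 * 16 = -40115 / 2508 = -15.99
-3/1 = -3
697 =697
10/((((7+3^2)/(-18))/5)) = -225/4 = -56.25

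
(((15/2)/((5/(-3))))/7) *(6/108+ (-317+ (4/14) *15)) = 39395/196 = 200.99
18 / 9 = 2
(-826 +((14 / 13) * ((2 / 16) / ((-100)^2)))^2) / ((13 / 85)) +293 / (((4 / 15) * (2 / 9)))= -456.39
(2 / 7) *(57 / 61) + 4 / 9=2734 / 3843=0.71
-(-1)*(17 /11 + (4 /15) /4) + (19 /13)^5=507320273 /61263345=8.28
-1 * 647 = -647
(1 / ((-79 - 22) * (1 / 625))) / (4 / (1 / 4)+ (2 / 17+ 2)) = -10625 / 31108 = -0.34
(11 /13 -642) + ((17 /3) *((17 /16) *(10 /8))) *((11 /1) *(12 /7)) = -726885 /1456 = -499.23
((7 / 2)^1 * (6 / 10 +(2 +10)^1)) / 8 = 441 / 80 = 5.51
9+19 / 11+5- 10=63 / 11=5.73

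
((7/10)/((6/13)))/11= 91/660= 0.14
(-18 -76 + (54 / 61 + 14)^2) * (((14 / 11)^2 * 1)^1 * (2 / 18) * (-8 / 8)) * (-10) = 310130800 / 1350723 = 229.60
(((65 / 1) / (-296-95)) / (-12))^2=4225 / 22014864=0.00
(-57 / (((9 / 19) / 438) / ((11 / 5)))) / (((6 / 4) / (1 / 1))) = -1159532 / 15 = -77302.13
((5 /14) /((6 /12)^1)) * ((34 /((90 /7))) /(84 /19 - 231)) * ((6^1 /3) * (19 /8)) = -6137 /154980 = -0.04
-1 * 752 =-752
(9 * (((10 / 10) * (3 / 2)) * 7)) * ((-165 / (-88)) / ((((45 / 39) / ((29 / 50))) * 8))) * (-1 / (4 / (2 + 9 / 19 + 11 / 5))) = -7909083 / 608000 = -13.01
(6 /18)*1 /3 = 1 /9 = 0.11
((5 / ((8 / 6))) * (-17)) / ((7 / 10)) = -1275 / 14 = -91.07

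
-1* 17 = -17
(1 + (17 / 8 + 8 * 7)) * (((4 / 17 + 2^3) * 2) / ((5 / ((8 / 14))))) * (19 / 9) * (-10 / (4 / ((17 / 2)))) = -44935 / 9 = -4992.78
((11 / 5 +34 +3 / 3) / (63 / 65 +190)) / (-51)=-806 / 211021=-0.00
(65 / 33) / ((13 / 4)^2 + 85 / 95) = 19760 / 114939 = 0.17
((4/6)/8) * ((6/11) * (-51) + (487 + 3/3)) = 2531/66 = 38.35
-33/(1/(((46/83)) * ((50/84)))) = -6325/581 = -10.89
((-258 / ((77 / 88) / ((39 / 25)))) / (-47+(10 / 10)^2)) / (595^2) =40248 / 1424950625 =0.00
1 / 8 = 0.12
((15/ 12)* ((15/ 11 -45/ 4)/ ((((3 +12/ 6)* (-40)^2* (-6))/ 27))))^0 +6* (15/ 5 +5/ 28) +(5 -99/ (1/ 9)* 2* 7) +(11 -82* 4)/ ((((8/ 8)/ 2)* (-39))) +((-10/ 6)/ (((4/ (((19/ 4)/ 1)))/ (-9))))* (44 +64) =-11475743/ 1092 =-10508.92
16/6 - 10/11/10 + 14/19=2077/627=3.31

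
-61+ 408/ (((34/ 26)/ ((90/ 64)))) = 1511/ 4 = 377.75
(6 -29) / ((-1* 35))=23 / 35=0.66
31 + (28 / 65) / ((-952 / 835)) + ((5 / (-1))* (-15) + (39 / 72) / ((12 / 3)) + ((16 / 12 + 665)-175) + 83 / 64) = 8463597 / 14144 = 598.39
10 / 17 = 0.59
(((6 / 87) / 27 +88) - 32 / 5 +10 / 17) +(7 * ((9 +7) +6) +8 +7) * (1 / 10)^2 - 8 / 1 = 101004919 / 1331100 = 75.88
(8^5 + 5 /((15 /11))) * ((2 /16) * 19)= 1867985 /24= 77832.71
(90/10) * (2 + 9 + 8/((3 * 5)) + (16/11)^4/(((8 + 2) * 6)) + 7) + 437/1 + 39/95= 841327288/1390895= 604.88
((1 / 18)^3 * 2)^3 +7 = 173564379073 / 24794911296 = 7.00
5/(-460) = -1/92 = -0.01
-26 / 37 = -0.70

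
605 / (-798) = -605 / 798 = -0.76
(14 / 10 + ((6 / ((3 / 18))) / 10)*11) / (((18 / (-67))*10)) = -15.26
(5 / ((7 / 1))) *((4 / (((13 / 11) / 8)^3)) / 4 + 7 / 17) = 58002015 / 261443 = 221.85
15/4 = 3.75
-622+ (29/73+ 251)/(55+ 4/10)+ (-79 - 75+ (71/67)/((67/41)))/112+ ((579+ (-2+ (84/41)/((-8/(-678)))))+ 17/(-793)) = 43559338044674385/330542495292464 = 131.78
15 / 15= 1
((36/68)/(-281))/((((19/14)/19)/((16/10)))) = -1008/23885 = -0.04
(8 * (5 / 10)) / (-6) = -2 / 3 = -0.67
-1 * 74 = -74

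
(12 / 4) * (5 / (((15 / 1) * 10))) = 1 / 10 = 0.10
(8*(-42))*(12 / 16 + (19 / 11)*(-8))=48300 / 11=4390.91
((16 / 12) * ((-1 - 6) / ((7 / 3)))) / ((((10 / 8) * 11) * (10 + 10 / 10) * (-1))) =16 / 605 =0.03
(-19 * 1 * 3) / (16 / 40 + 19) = -285 / 97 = -2.94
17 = 17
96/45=32/15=2.13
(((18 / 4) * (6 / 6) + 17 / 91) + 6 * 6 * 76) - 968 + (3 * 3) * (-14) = 299697 / 182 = 1646.69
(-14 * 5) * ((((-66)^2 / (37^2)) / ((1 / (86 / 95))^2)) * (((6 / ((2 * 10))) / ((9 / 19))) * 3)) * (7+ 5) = -2706225984 / 650275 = -4161.66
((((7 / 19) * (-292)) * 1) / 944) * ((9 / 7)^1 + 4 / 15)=-11899 / 67260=-0.18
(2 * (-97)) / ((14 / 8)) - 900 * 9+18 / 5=-287254 / 35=-8207.26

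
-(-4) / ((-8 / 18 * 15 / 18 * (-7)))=54 / 35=1.54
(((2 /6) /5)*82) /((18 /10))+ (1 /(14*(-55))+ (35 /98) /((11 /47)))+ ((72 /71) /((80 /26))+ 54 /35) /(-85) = 4.54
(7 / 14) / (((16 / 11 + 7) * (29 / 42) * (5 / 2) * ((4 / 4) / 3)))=462 / 4495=0.10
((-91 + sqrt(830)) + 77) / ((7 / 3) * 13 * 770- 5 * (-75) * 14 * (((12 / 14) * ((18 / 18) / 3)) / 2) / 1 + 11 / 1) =-42 / 72353 + 3 * sqrt(830) / 72353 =0.00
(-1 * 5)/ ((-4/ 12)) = 15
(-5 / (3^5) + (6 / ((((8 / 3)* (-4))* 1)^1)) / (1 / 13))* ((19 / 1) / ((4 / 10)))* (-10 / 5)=2708545 / 3888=696.64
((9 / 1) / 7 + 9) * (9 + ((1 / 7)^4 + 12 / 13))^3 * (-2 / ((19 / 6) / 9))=-231076907469606290688 / 4044437961419401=-57134.49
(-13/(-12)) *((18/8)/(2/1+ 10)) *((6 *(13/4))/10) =507/1280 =0.40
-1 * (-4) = 4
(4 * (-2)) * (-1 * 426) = 3408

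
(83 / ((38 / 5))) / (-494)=-415 / 18772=-0.02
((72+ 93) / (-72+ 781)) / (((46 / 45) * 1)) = 7425 / 32614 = 0.23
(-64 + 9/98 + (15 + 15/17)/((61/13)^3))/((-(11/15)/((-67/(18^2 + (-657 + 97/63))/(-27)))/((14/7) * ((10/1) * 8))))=-323057403175400/3102210384889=-104.14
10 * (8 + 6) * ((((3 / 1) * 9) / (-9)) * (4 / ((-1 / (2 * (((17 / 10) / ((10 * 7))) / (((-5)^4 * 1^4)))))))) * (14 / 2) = 2856 / 3125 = 0.91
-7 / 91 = -1 / 13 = -0.08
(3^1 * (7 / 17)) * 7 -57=-822 / 17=-48.35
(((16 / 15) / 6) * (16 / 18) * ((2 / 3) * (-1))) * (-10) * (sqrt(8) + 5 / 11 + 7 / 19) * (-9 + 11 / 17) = -72704 * sqrt(2) / 4131- 6252544 / 863379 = -32.13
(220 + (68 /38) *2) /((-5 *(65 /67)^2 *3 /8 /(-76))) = 203405568 /21125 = 9628.67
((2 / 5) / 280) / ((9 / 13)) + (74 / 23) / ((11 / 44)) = 1865099 / 144900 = 12.87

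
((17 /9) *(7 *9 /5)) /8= 119 /40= 2.98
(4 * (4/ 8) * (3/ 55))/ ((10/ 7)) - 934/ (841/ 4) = -1009739/ 231275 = -4.37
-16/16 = -1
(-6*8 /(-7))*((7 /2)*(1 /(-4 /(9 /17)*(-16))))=27 /136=0.20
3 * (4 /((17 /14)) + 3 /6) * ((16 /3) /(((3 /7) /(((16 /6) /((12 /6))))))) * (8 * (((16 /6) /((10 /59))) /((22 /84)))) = 254593024 /2805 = 90764.00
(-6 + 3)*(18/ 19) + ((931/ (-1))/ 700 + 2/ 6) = -21881/ 5700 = -3.84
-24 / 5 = -4.80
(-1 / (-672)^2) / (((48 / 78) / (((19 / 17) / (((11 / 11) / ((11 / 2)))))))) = -2717 / 122830848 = -0.00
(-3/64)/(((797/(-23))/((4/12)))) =23/51008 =0.00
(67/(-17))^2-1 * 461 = -445.47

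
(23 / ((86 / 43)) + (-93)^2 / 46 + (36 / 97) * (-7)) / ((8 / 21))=9226077 / 17848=516.92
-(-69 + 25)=44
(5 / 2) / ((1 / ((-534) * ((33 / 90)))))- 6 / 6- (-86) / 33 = -32201 / 66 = -487.89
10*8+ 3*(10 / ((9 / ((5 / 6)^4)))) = 158645 / 1944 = 81.61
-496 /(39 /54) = -8928 /13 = -686.77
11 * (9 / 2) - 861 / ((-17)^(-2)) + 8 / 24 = -1492675 / 6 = -248779.17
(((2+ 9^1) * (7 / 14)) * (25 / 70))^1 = 55 / 28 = 1.96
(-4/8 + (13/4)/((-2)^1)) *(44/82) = -187/164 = -1.14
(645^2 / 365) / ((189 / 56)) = 73960 / 219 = 337.72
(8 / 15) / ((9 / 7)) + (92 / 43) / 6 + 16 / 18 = 9638 / 5805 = 1.66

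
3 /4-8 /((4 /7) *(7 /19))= -149 /4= -37.25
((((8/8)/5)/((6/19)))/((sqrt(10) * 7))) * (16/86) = 38 * sqrt(10)/22575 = 0.01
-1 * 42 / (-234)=7 / 39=0.18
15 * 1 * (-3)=-45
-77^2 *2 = -11858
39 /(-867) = -13 /289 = -0.04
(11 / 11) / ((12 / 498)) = 83 / 2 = 41.50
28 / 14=2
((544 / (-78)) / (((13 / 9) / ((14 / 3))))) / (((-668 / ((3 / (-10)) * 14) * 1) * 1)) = -19992 / 141115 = -0.14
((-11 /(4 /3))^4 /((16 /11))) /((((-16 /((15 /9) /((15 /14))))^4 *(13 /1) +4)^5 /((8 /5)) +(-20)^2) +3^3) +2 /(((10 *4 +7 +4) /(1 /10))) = 13324973346274542505380086716500909899339727317 /3397868203300008338804237553362015863379011522560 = 0.00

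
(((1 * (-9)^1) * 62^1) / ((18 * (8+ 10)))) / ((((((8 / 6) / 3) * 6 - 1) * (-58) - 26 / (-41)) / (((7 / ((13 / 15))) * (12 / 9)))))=44485 / 230334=0.19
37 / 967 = 0.04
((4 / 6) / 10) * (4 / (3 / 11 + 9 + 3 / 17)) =0.03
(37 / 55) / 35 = 37 / 1925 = 0.02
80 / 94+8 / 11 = 816 / 517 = 1.58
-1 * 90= -90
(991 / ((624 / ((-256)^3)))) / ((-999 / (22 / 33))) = 2078277632 / 116883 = 17780.84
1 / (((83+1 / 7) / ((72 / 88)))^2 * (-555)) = -147 / 842481860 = -0.00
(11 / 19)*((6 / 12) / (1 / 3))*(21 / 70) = 99 / 380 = 0.26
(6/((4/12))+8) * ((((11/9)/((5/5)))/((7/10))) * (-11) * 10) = -314600/63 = -4993.65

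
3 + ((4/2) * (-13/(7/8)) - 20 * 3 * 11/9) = -2101/21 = -100.05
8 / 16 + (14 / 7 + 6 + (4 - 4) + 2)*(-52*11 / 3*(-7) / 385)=211 / 6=35.17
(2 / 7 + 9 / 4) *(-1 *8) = -142 / 7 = -20.29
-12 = -12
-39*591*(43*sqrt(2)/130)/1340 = -76239*sqrt(2)/13400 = -8.05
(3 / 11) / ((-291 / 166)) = -166 / 1067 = -0.16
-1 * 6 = -6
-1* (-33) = 33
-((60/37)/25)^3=-1728/6331625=-0.00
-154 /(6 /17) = -1309 /3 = -436.33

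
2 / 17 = 0.12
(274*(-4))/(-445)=1096/445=2.46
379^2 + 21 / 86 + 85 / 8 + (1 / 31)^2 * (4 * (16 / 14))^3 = 16288741538581 / 113390312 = 143651.97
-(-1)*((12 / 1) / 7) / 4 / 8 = 3 / 56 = 0.05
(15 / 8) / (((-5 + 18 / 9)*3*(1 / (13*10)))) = -325 / 12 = -27.08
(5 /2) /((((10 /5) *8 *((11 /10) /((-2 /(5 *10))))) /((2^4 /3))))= -1 /33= -0.03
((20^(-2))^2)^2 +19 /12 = 121600000003 /76800000000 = 1.58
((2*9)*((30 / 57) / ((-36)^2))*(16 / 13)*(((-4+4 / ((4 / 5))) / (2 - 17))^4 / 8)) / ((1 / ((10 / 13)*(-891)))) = -0.00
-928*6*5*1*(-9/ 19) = 250560/ 19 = 13187.37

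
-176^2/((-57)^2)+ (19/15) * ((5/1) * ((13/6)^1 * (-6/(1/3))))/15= -422381/16245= -26.00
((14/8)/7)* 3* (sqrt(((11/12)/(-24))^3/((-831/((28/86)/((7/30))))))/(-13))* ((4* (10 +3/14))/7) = -121* sqrt(1310210)/1344704256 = -0.00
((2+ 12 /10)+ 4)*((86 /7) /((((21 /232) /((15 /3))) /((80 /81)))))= 6384640 /1323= 4825.88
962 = 962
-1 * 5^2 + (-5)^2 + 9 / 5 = 9 / 5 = 1.80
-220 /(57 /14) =-3080 /57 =-54.04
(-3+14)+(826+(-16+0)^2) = 1093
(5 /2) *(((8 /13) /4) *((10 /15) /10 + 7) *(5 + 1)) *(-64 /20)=-3392 /65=-52.18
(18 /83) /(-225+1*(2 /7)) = -126 /130559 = -0.00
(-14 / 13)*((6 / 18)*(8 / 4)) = -28 / 39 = -0.72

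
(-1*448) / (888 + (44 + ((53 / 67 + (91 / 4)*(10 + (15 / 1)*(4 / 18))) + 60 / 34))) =-1530816 / 4229867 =-0.36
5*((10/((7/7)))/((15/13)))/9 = 130/27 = 4.81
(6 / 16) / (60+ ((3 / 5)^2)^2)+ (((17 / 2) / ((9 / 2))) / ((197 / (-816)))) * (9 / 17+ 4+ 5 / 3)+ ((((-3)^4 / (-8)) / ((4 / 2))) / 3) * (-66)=5588391527 / 88841484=62.90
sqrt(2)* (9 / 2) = 9* sqrt(2) / 2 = 6.36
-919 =-919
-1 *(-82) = 82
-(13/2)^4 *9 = -16065.56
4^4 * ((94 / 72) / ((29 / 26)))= 78208 / 261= 299.65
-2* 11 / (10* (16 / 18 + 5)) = -99 / 265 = -0.37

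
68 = 68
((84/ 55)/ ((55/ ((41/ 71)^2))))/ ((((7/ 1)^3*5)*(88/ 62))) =156333/ 41096122375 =0.00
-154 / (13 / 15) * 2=-4620 / 13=-355.38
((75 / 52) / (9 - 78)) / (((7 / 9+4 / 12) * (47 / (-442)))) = 0.18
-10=-10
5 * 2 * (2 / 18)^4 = 0.00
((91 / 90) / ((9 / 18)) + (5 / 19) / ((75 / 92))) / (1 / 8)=3208 / 171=18.76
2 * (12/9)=2.67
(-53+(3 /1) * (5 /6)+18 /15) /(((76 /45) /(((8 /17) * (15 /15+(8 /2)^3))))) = -892.89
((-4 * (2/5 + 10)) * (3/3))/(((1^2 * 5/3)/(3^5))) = -151632/25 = -6065.28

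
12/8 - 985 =-1967/2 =-983.50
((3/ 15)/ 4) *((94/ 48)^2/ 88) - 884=-896161631/ 1013760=-884.00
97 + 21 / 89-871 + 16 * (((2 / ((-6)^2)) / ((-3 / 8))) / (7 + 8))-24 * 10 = -1013.92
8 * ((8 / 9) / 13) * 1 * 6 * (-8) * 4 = -4096 / 39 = -105.03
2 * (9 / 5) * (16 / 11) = 288 / 55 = 5.24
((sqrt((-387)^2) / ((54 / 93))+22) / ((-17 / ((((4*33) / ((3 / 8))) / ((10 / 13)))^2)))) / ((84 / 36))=-636045696 / 175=-3634546.83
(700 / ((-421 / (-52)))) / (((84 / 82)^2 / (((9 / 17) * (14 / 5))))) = 874120 / 7157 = 122.13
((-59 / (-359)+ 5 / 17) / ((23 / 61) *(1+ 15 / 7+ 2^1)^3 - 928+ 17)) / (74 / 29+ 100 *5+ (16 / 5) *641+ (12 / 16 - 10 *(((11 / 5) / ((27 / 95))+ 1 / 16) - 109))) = -366710558256 / 2452510165340479421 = -0.00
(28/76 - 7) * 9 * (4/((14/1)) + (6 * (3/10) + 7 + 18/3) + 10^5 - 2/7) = -567083916/95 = -5969304.38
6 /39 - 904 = -11750 /13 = -903.85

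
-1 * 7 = -7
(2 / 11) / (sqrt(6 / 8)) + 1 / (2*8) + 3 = 4*sqrt(3) / 33 + 49 / 16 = 3.27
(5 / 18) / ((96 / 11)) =55 / 1728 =0.03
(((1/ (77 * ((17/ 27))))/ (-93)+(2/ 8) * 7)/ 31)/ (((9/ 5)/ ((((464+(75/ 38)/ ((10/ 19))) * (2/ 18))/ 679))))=2656979035/ 1106974992816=0.00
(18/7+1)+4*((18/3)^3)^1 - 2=6059/7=865.57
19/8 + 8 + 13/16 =179/16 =11.19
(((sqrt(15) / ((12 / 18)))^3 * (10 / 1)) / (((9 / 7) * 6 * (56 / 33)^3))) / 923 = 2695275 * sqrt(15) / 185249792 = 0.06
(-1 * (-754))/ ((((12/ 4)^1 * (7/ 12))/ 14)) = 6032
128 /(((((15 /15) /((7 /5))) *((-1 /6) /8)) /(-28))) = 1204224 /5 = 240844.80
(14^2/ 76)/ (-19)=-49/ 361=-0.14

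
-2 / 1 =-2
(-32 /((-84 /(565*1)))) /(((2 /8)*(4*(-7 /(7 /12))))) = -17.94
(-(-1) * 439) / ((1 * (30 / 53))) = 23267 / 30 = 775.57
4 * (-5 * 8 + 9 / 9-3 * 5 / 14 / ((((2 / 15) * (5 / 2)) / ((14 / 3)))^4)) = -164796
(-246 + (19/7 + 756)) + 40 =3869/7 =552.71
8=8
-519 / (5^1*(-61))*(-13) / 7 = -6747 / 2135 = -3.16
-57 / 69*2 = -1.65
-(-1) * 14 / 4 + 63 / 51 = 161 / 34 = 4.74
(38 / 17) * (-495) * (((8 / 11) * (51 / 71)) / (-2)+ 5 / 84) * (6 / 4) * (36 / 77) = 101812545 / 650573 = 156.50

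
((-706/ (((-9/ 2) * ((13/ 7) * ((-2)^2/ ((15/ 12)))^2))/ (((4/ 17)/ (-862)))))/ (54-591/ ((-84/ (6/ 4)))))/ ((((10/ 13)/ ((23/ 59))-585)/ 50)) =1989155/ 664900499394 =0.00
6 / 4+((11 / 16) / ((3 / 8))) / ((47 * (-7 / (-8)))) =3049 / 1974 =1.54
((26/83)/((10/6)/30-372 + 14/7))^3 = -102503232/168834548902312873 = -0.00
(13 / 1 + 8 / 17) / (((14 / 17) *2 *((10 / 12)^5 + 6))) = 445176 / 348467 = 1.28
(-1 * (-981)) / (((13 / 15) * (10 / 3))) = 8829 / 26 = 339.58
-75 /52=-1.44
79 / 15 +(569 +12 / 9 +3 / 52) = 149671 / 260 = 575.66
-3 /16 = -0.19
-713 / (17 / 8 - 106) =5704 / 831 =6.86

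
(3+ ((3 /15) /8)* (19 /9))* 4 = 12.21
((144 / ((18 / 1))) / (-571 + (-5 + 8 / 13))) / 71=-13 / 66385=-0.00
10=10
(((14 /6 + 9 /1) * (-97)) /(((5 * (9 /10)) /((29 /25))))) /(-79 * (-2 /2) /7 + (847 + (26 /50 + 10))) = -1338988 /4105107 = -0.33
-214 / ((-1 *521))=214 / 521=0.41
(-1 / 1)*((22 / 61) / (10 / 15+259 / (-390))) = -8580 / 61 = -140.66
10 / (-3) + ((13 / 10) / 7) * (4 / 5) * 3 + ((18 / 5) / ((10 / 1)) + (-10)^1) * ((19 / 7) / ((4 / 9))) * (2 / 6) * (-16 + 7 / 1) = 72967 / 420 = 173.73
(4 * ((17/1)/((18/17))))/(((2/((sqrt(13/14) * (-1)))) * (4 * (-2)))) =289 * sqrt(182)/1008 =3.87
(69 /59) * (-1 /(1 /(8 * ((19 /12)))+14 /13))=-1.01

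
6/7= 0.86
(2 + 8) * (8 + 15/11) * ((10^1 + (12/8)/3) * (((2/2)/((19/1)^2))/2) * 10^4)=54075000/3971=13617.48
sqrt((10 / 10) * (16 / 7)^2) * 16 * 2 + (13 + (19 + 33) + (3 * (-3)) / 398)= 384803 / 2786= 138.12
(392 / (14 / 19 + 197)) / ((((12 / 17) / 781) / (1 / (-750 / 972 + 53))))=78527988 / 1869881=42.00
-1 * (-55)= 55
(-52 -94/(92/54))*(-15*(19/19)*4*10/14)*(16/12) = 6124.22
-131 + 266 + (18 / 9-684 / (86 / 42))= -8473 / 43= -197.05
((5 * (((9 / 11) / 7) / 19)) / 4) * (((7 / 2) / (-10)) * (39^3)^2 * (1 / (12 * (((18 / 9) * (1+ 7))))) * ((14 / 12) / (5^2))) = -24631206327 / 10700800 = -2301.81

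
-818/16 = -409/8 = -51.12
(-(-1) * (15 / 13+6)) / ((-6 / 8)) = -124 / 13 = -9.54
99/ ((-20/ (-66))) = 3267/ 10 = 326.70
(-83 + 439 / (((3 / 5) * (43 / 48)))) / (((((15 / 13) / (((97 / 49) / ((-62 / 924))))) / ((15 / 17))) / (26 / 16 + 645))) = -970256572857 / 90644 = -10704035.27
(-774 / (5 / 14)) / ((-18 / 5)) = 602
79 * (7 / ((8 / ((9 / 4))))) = 4977 / 32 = 155.53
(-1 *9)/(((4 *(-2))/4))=4.50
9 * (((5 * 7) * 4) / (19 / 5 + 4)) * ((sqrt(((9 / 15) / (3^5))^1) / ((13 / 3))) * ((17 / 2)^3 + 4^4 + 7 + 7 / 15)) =737177 * sqrt(5) / 1014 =1625.62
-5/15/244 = -1/732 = -0.00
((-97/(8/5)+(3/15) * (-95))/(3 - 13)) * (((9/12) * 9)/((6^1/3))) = 17199/640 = 26.87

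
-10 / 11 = -0.91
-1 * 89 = -89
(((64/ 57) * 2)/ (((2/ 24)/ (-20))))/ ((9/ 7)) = -71680/ 171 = -419.18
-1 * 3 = -3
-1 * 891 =-891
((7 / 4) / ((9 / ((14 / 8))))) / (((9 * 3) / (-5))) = -245 / 3888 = -0.06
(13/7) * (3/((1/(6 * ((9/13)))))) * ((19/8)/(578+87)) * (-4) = -81/245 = -0.33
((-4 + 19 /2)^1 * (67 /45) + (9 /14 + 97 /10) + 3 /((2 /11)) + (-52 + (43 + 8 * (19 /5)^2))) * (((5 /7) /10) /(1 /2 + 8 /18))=10.71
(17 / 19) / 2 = 17 / 38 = 0.45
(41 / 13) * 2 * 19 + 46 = 2156 / 13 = 165.85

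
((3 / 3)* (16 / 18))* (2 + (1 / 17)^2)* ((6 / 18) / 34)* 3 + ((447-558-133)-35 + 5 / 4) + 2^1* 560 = 49658779 / 58956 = 842.30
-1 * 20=-20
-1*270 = -270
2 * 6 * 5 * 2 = 120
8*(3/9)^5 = 8/243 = 0.03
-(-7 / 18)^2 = -0.15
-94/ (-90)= 47/ 45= 1.04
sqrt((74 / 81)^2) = 0.91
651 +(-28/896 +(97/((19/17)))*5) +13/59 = 38926015/35872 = 1085.14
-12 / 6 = -2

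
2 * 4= 8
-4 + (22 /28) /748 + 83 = 75209 /952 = 79.00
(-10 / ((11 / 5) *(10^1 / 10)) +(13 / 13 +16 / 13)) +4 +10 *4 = 41.69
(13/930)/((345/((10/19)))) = 13/609615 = 0.00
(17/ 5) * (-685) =-2329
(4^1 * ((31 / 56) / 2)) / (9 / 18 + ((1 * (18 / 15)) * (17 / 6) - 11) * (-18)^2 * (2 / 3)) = -155 / 229754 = -0.00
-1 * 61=-61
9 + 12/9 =10.33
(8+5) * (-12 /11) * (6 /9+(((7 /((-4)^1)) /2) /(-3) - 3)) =637 /22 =28.95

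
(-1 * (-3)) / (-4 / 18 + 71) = 27 / 637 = 0.04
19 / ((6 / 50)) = 158.33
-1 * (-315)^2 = -99225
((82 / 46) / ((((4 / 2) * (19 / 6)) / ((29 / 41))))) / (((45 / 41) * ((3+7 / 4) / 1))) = 4756 / 124545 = 0.04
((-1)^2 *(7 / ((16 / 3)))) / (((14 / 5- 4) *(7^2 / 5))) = -25 / 224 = -0.11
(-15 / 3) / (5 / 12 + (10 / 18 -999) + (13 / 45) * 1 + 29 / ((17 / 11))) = 15300 / 2995661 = 0.01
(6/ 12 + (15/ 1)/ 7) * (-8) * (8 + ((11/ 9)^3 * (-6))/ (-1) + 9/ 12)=-708661/ 1701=-416.61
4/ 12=0.33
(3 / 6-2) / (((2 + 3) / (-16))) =24 / 5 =4.80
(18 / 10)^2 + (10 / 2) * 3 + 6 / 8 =1899 / 100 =18.99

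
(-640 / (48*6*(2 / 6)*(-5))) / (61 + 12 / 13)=52 / 2415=0.02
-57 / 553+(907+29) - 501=240498 / 553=434.90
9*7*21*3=3969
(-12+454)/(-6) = -221/3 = -73.67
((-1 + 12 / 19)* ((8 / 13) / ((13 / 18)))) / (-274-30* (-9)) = 252 / 3211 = 0.08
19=19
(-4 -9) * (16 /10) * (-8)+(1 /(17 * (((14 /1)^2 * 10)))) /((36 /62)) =19960019 /119952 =166.40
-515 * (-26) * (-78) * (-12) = 12533040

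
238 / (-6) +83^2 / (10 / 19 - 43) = -162902 / 807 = -201.86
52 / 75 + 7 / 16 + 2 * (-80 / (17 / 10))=-1896931 / 20400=-92.99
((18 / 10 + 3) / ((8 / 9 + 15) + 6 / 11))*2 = 4752 / 8135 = 0.58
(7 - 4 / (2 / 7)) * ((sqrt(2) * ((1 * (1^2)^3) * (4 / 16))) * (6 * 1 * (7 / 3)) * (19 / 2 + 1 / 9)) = -8477 * sqrt(2) / 36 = -333.01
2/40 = 1/20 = 0.05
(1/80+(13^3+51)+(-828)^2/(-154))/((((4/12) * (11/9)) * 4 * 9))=-40726809/271040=-150.26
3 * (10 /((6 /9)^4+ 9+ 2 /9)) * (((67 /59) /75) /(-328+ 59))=-10854 /60547865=-0.00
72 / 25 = 2.88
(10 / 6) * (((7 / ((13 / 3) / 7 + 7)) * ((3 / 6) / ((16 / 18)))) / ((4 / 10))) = 2205 / 1024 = 2.15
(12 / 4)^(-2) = 1 / 9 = 0.11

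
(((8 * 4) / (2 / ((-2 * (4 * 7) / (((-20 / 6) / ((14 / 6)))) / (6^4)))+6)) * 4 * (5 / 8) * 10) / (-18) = -0.62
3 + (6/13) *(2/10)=201/65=3.09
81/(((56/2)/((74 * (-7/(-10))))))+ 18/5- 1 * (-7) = 3209/20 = 160.45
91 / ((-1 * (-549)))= 91 / 549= 0.17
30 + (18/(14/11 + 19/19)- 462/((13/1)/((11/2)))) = -51201/325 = -157.54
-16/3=-5.33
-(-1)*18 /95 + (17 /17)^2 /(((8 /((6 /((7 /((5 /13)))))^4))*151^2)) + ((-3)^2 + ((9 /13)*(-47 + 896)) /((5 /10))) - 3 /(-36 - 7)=7567557476774551404 /6387214846333685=1184.80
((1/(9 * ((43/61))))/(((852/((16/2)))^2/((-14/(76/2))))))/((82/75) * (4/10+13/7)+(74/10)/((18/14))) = -1494500/2400387725007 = -0.00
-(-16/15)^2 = -256/225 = -1.14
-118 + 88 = -30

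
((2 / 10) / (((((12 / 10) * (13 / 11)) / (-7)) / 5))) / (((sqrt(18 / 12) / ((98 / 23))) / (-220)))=4150300 * sqrt(6) / 2691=3777.82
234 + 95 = 329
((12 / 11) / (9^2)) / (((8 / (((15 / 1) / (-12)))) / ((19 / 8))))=-95 / 19008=-0.00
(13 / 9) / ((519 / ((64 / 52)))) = 16 / 4671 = 0.00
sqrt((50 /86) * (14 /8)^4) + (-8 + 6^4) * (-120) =-154560 + 245 * sqrt(43) /688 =-154557.66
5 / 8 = 0.62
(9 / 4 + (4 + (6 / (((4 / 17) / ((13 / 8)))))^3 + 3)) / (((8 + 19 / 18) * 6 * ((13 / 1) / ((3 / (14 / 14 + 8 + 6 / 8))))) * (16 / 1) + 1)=874416405 / 451342336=1.94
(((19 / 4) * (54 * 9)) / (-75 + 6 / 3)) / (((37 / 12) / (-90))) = 2493180 / 2701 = 923.06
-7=-7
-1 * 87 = -87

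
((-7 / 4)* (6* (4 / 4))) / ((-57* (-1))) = -7 / 38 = -0.18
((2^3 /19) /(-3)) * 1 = -8 /57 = -0.14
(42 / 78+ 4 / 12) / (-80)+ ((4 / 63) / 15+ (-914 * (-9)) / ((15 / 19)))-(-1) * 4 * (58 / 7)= 1027294913 / 98280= 10452.74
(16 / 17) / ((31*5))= 16 / 2635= 0.01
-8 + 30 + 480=502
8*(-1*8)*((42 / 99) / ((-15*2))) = 448 / 495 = 0.91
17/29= 0.59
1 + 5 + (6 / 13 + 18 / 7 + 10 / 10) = 913 / 91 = 10.03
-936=-936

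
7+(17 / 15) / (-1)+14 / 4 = 281 / 30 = 9.37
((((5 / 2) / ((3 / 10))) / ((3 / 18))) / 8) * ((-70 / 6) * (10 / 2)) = -4375 / 12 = -364.58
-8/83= -0.10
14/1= 14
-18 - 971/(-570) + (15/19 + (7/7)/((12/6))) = -4277/285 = -15.01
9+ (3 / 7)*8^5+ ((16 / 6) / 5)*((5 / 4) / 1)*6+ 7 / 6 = 14057.60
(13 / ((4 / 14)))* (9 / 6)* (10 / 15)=91 / 2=45.50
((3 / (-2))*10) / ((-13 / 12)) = 180 / 13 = 13.85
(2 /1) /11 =2 /11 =0.18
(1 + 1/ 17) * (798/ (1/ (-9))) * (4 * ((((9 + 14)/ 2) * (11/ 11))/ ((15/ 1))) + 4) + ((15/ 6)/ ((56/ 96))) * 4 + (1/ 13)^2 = -5401926221/ 100555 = -53721.11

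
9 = 9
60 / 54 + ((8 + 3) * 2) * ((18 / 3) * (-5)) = -5930 / 9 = -658.89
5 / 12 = 0.42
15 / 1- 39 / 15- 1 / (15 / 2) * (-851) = 1888 / 15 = 125.87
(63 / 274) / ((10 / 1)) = 63 / 2740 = 0.02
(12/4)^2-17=-8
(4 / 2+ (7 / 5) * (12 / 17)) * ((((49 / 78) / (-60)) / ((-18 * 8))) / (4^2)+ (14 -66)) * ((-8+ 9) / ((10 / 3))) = -71209076657 / 1527552000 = -46.62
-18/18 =-1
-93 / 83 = -1.12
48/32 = 3/2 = 1.50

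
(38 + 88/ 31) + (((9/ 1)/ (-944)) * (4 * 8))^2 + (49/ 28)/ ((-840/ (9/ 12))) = 2826765689/ 69063040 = 40.93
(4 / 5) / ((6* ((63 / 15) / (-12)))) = -8 / 21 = -0.38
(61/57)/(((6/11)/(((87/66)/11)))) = 1769/7524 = 0.24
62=62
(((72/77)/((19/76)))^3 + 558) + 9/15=1394536029/2282665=610.92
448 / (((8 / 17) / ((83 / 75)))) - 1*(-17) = 80291 / 75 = 1070.55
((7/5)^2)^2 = 3.84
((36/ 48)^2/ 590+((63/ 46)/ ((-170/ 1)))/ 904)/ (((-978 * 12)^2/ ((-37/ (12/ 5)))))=-0.00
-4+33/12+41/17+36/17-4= -49/68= -0.72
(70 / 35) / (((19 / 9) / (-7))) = -126 / 19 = -6.63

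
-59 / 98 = -0.60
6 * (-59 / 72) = -59 / 12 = -4.92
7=7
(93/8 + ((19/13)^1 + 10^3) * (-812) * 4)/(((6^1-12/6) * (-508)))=1600.76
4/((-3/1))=-4/3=-1.33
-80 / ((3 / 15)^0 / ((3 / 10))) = -24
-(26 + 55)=-81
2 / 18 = 1 / 9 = 0.11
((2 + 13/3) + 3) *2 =56/3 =18.67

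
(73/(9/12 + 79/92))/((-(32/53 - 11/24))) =-2135688/6845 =-312.01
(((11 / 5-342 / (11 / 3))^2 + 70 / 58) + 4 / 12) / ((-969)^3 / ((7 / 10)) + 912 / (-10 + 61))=-259805845243 / 40706604547321350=-0.00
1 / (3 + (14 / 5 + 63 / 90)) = 2 / 13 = 0.15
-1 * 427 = -427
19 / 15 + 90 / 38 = 1036 / 285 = 3.64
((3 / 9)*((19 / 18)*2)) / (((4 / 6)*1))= 19 / 18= 1.06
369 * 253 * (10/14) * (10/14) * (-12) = -28007100/49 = -571573.47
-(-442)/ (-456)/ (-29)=221/ 6612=0.03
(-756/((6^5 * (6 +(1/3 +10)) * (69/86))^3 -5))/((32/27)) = -405724221/673039423477392472328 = -0.00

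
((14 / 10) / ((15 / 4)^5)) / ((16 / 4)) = 1792 / 3796875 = 0.00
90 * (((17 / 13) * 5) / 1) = 588.46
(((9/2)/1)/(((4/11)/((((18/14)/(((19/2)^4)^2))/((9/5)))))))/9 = 1760/118884941287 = 0.00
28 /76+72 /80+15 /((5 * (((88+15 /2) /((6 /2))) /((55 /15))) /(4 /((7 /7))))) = 96191 /36290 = 2.65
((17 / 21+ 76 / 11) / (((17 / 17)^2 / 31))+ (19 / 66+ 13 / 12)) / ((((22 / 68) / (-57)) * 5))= -71821957 / 8470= -8479.57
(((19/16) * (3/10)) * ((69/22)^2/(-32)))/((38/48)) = -42849/309760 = -0.14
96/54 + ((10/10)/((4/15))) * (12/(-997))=15547/8973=1.73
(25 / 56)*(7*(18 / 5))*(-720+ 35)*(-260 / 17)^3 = 135445050000 / 4913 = 27568705.48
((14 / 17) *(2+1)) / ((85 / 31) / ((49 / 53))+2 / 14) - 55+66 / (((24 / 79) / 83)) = 962086285 / 53516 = 17977.54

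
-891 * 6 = -5346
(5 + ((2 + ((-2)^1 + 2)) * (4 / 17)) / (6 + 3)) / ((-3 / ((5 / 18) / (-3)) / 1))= 3865 / 24786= 0.16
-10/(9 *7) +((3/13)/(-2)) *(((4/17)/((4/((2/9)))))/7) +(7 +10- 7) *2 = 276247/13923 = 19.84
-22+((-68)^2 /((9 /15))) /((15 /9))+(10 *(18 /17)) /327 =8527566 /1853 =4602.03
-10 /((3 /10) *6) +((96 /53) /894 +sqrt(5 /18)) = -394706 /71073 +sqrt(10) /6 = -5.03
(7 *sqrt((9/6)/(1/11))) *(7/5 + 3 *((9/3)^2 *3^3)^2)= 5037061.42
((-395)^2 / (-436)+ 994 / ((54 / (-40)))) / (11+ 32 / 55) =-708419525 / 7498764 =-94.47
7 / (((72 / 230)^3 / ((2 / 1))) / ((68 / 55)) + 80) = 36196825 / 413742152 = 0.09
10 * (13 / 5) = 26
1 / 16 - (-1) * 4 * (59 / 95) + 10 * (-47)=-467.45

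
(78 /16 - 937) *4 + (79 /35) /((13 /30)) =-677639 /182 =-3723.29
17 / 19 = 0.89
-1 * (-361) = 361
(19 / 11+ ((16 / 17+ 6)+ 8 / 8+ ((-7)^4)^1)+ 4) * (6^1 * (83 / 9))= 74956138 / 561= 133611.65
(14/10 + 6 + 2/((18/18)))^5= 229345007/3125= 73390.40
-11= -11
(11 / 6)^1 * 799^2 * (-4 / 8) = -7022411 / 12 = -585200.92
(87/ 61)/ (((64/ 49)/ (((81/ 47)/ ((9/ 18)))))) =345303/ 91744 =3.76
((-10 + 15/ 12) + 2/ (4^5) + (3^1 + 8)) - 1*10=-3967/ 512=-7.75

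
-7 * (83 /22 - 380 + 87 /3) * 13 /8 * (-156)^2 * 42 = 44407508418 /11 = 4037046219.82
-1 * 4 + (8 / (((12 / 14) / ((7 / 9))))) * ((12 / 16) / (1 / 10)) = 454 / 9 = 50.44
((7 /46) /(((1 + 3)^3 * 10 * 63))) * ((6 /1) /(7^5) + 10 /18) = 84089 /40078644480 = 0.00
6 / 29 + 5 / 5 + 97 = 2848 / 29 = 98.21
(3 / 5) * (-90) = -54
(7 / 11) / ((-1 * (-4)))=7 / 44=0.16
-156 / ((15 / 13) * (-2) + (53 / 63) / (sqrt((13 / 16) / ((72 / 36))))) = 6771492 * sqrt(26) / 600889 + 60368490 / 600889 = 157.93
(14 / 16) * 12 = 21 / 2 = 10.50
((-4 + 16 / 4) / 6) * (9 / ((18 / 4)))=0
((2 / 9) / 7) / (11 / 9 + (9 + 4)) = 1 / 448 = 0.00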